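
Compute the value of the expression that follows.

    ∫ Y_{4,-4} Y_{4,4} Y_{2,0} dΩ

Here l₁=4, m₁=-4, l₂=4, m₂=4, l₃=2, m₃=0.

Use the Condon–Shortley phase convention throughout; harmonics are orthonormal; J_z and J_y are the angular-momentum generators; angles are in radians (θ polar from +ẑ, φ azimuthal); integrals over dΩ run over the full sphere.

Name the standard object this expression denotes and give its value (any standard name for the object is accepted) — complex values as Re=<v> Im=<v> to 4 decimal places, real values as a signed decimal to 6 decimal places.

This is a Gaunt coefficient — the integral of a triple product of spherical harmonics over the sphere.
m-sum 0 ✓  L=10 even ✓  0≤2≤8 ✓
Π(2lᵢ+1) = 9×9×5 = 405
triangle coeff Δ(4,4,2) = 1/13860
Σ_t [2,4]: t=2:+1/192 t=3:−1/36 t=4:+1/192 = -5/288
(3j)²=20/693 [(4 4 2; 0 0 0)], sign=-1
Σ_t [6,6]: t=6:+1/2880 = 1/2880
(3j)²=28/495 [(4 4 2; -4 4 0)], sign=+1
⇒ 4πI² = 80/121
I = (-1)√(80/121/(4π)) = -0.22937568

Gaunt coefficient, -0.229376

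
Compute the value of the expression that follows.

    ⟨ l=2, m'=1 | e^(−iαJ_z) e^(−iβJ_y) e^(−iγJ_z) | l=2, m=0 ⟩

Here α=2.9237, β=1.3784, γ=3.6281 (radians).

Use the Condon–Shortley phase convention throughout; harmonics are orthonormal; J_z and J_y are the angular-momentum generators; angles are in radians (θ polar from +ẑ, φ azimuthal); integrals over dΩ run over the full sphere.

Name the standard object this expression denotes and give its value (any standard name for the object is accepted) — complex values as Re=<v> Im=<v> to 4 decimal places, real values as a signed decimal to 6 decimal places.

This is a Wigner D-matrix element — the rotation-matrix element ⟨l m'| R(α,β,γ) |l m⟩ in the angular-momentum basis.
First d^2_{1,0}(β=1.3784), then the phase factors e^{-i(1)α} and e^{-i(0)γ}:
c=cos(1.378400/2)=0.771755, s=sin(1.378400/2)=0.635920; N=√[6·1·2·2]=4.898979
The bounds max(0,m−m')=0 and min(l+m,l−m')=1 give 2 terms
  k=0: (−1)^1·4.8990/(2)·0.7718^3·0.6359^1 = -0.716006
  k=1: (−1)^2·4.8990/(2)·0.7718^1·0.6359^3 = +0.486141
d^2_{1,0}(1.3784) = -0.716006 +0.486141 = -0.229864
Phases: e^{-i·(1)·2.9237}=-0.976355-0.216173i, e^{-i·(0)·3.6281}=+1.000000+0.000000i ⇒ D=+0.224429+0.049690i

Wigner D-matrix element, Re=0.2244 Im=0.0497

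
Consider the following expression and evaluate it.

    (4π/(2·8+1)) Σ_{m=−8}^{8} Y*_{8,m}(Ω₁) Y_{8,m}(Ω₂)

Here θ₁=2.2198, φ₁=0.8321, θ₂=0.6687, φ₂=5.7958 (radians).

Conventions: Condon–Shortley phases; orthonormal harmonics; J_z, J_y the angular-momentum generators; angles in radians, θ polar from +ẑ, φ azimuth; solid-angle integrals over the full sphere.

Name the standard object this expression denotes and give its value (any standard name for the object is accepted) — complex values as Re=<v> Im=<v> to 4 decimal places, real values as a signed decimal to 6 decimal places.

Legendre polynomial (addition theorem), -0.281566

This sum is the spherical-harmonic addition theorem: it equals the Legendre polynomial P_l(cos γ) of the angle γ between the two directions.
Expand P_8 via completeness: Σ_{m} conj(Y_{8,m}) at Ω₁ times Y_{8,m} at Ω₂ —
  m=-8: Y*=+0.077880+0.030531i  Y=-0.008173-0.007729i  product -0.000401-0.000851i
  m=-7: Y*=-0.227624+0.112347i  Y=-0.054882-0.015195i  product +0.014200-0.002707i
  m=-6: Y*=+0.119233-0.414315i  Y=-0.171865+0.037942i  product -0.004772+0.075730i
  m=-5: Y*=+0.205043+0.333020i  Y=-0.277552+0.236001i  product -0.135503-0.044040i
  m=-4: Y*=-0.023551-0.004451i  Y=-0.177939+0.447130i  product +0.006181-0.009738i
  m=-3: Y*=-0.275867+0.207674i  Y=+0.031428+0.288149i  product -0.068511-0.072964i
  m=-2: Y*=+0.020176-0.215376i  Y=-0.105484-0.155508i  product -0.035621+0.019581i
  m=-1: Y*=-0.172930-0.189886i  Y=-0.349140-0.185056i  product +0.025237+0.098299i
  m=+0: Y*=+0.259218-0.000000i  Y=+0.067404+0.000000i  product +0.017472+0.000000i
  m=+1: Y*=+0.172930-0.189886i  Y=+0.349140-0.185056i  product +0.025237-0.098299i
  m=+2: Y*=+0.020176+0.215376i  Y=-0.105484+0.155508i  product -0.035621-0.019581i
  m=+3: Y*=+0.275867+0.207674i  Y=-0.031428+0.288149i  product -0.068511+0.072964i
  m=+4: Y*=-0.023551+0.004451i  Y=-0.177939-0.447130i  product +0.006181+0.009738i
  m=+5: Y*=-0.205043+0.333020i  Y=+0.277552+0.236001i  product -0.135503+0.044040i
  m=+6: Y*=+0.119233+0.414315i  Y=-0.171865-0.037942i  product -0.004772-0.075730i
  m=+7: Y*=+0.227624+0.112347i  Y=+0.054882-0.015195i  product +0.014200+0.002707i
  m=+8: Y*=+0.077880-0.030531i  Y=-0.008173+0.007729i  product -0.000401+0.000851i
Accumulated sum -0.380907+0.000000i; after 4π/(2l+1) scaling, -0.281566+0.000000i ⇒ P_8 = -0.281566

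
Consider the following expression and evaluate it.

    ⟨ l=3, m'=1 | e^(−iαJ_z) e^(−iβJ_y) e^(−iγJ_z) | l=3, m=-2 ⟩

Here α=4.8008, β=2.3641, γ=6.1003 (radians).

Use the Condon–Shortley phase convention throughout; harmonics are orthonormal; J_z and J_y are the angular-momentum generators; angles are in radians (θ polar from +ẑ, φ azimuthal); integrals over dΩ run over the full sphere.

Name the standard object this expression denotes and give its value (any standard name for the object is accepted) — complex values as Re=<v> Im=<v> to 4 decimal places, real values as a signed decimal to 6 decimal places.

Wigner D-matrix element, Re=0.2371 Im=0.4857

This is a Wigner D-matrix element — the rotation-matrix element ⟨l m'| R(α,β,γ) |l m⟩ in the angular-momentum basis.
Split into d^3_{1,-2}(β=2.3641) × two z-phases.
With c≡cos(β/2)=0.379029 and s≡sin(β/2)=0.925385, N=[24·2·1·120]^{1/2}=75.894664
Admissible k: 0..1 (factorial args all ≥0)
  k=0: (−1)^3·75.8947/(12)·0.3790^3·0.9254^3 = -0.272906
  k=1: (−1)^4·75.8947/(24)·0.3790^1·0.9254^5 = +0.813363
d^3_{1,-2}(2.3641) = -0.272906 +0.813363 = +0.540456
D = (+0.088296+0.996094i)·(+0.540456)·(+0.933848-0.357669i) = +0.237113+0.485665i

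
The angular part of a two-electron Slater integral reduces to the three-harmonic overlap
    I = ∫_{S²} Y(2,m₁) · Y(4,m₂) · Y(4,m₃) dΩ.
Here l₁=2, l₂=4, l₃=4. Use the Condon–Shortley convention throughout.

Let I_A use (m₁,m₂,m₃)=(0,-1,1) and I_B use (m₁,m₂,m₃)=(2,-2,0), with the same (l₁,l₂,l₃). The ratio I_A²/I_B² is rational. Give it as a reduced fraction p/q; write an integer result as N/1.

289/540

l's match ⇒ only the (l;m) 3-j factors differ between A and B.
A: triangle coeff Δ(2,4,4) = 1/13860; Σ_t [0,2]: t=0:+1/144 t=1:−1/48 t=2:+1/480 = -17/1440; (3j)²=289/13860 [(2 4 4; 0 -1 1)], sign=+1
B: triangle coeff Δ(2,4,4) = 1/13860; Σ_t [0,0]: t=0:+1/192 = 1/192; (3j)²=3/77 [(2 4 4; 2 -2 0)], sign=+1
I_A²/I_B² = (289/13860)/(3/77) = 289/540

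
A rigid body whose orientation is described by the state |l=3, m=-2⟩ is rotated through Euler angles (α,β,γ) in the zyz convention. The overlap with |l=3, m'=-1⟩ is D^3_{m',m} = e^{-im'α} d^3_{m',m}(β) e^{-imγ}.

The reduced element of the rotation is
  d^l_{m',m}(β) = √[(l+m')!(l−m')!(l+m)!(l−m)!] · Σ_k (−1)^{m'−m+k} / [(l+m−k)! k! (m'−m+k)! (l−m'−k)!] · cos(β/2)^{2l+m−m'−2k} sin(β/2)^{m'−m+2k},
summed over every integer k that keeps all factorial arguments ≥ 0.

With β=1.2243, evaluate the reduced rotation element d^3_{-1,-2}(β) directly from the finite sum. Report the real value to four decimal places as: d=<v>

d^3_{-1,-2}(β=1.2243) via the finite sum:
With c≡cos(β/2)=0.818414 and s≡sin(β/2)=0.574628, N=[2·24·1·120]^{1/2}=75.894664
k: max(0,(-2)−(-1))=0 … min(3+(-2),3−(-1))=1
  k=0: (−1)^1·75.8947/(24)·0.8184^5·0.5746^1 = -0.667196
  k=1: (−1)^2·75.8947/(12)·0.8184^3·0.5746^3 = +0.657826
d^3_{-1,-2}(1.2243) = -0.667196 +0.657826 = -0.009370

d=-0.0094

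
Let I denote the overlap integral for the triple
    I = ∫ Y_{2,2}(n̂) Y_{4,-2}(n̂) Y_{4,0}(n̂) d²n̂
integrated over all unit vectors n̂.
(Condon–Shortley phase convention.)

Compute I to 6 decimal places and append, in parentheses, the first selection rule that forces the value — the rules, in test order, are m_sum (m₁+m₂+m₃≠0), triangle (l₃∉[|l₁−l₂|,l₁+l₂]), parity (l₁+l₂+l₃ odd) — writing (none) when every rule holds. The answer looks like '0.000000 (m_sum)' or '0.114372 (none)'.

-0.190365 (none)

m-sum 0 ✓  L=10 even ✓  2≤4≤6 ✓
Π(2lᵢ+1) = 5×9×9 = 405
triangle coeff Δ(2,4,4) = 1/13860
Σ_t [0,2]: t=0:+1/192 t=1:−1/36 t=2:+1/192 = -5/288
(3j)²=20/693 [(2 4 4; 0 0 0)], sign=-1
Σ_t [0,0]: t=0:+1/192 = 1/192
(3j)²=3/77 [(2 4 4; 2 -2 0)], sign=+1
⇒ 4πI² = 2700/5929
I = (-1)√(2700/5929/(4π)) = -0.19036462
No selection rule forces the value: the integral is nonzero (none).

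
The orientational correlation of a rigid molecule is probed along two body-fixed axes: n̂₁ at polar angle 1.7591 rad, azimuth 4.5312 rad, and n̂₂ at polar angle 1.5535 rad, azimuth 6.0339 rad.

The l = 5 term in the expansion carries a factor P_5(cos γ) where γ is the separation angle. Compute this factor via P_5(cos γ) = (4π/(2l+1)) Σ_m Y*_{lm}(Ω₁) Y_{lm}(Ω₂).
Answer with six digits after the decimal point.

Expand P_5 via completeness: Σ_{m} conj(Y_{5,m}) at Ω₁ times Y_{5,m} at Ω₂ —
  term(m=-5) = (0.065751, -0.185590)   from Y*(Ω₁)=(-0.334113, -0.261914), Y(Ω₂)=(0.147814, 0.439600)
  term(m=-4) = (-0.006251, -0.001746)   from Y*(Ω₁)=(-0.191529, 0.169602), Y(Ω₂)=(0.013768, 0.021309)
  term(m=-3) = (-0.015707, 0.075812)   from Y*(Ω₁)=(-0.116112, -0.192146), Y(Ω₂)=(-0.252832, -0.234527)
  term(m=-2) = (0.007946, 0.001089)   from Y*(Ω₁)=(-0.256159, 0.097115), Y(Ω₂)=(-0.025713, -0.013999)
  term(m=-1) = (0.003654, -0.053573)   from Y*(Ω₁)=(-0.030343, -0.165631), Y(Ω₂)=(0.309036, 0.078675)
  term(m=+0) = (-0.008374, -0.000000)   from Y*(Ω₁)=(-0.276378, -0.000000), Y(Ω₂)=(0.030298, 0.000000)
  term(m=+1) = (0.003654, 0.053573)   from Y*(Ω₁)=(0.030343, -0.165631), Y(Ω₂)=(-0.309036, 0.078675)
  term(m=+2) = (0.007946, -0.001089)   from Y*(Ω₁)=(-0.256159, -0.097115), Y(Ω₂)=(-0.025713, 0.013999)
  term(m=+3) = (-0.015707, -0.075812)   from Y*(Ω₁)=(0.116112, -0.192146), Y(Ω₂)=(0.252832, -0.234527)
  term(m=+4) = (-0.006251, 0.001746)   from Y*(Ω₁)=(-0.191529, -0.169602), Y(Ω₂)=(0.013768, -0.021309)
  term(m=+5) = (0.065751, 0.185590)   from Y*(Ω₁)=(0.334113, -0.261914), Y(Ω₂)=(-0.147814, 0.439600)
Accumulated sum (0.102412, 0.000000); after 4π/(2l+1) scaling, (0.116995, 0.000000) ⇒ P_5 = 0.116995

0.116995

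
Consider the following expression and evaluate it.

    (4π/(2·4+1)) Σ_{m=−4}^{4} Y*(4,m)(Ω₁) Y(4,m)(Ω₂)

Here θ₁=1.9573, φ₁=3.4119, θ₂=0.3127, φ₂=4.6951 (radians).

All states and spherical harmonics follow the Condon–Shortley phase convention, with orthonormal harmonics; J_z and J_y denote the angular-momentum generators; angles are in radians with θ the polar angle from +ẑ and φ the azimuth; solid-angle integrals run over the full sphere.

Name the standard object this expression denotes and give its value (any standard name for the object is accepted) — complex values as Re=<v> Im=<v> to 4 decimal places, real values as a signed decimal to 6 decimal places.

Legendre polynomial (addition theorem), +0.111571

This sum is the spherical-harmonic addition theorem: it equals the Legendre polynomial P_l(cos γ) of the angle γ between the two directions.
Expand P_4 via completeness: Σ_{m} conj(Y_{4,m}) at Ω₁ times Y_{4,m} at Ω₂ —
  term(m=-4) = +0.000527+0.001178i   from Y*(Ω₁)=+0.153161+0.287447i, Y(Ω₂)=+0.003954+0.000274i
  term(m=-3) = +0.009875-0.008454i   from Y*(Ω₁)=+0.258255+0.271787i, Y(Ω₂)=+0.001798-0.034626i
  term(m=-2) = +0.000218+0.000141i   from Y*(Ω₁)=-0.001316-0.000790i, Y(Ω₂)=-0.168874-0.005842i
  term(m=-1) = +0.043424-0.146802i   from Y*(Ω₁)=-0.319209-0.088449i, Y(Ω₂)=-0.007990+0.462108i
  term(m=+0) = -0.028180-0.000000i   from Y*(Ω₁)=-0.058830-0.000000i, Y(Ω₂)=+0.479001+0.000000i
  term(m=+1) = +0.043424+0.146802i   from Y*(Ω₁)=+0.319209-0.088449i, Y(Ω₂)=+0.007990+0.462108i
  term(m=+2) = +0.000218-0.000141i   from Y*(Ω₁)=-0.001316+0.000790i, Y(Ω₂)=-0.168874+0.005842i
  term(m=+3) = +0.009875+0.008454i   from Y*(Ω₁)=-0.258255+0.271787i, Y(Ω₂)=-0.001798-0.034626i
  term(m=+4) = +0.000527-0.001178i   from Y*(Ω₁)=+0.153161-0.287447i, Y(Ω₂)=+0.003954-0.000274i
Σ over m = +0.079907+0.000000i; ×(4π/9) → +0.111571+0.000000i. Real part: 0.111571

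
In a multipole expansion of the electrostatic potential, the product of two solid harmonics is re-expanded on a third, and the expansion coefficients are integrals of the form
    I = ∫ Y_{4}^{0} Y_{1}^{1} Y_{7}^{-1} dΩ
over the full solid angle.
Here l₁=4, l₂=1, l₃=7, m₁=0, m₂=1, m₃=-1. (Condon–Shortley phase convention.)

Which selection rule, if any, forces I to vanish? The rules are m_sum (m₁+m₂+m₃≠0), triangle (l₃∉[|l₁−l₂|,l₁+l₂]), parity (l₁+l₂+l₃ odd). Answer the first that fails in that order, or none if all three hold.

triangle

m₁+m₂+m₃ = 0 + 1 − 1 = 0  ✓
triangle: need |l₁−l₂| ≤ l₃ ≤ l₁+l₂ = [3,5]; l₃=7 is outside  ✗
parity: l₁+l₂+l₃ = 12 is even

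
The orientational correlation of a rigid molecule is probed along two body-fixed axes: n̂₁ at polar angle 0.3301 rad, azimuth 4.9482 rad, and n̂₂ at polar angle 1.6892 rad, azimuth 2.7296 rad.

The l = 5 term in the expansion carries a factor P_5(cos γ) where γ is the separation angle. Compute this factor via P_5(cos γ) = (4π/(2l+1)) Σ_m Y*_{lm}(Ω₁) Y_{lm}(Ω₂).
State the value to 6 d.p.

-0.344173

Expand P_5 via completeness: Σ_{m} conj(Y_{5,m}) at Ω₁ times Y_{5,m} at Ω₂ —
  [-5]  conj(Y_{5,-5})(Ω₁) = 0.00153 - 0.00063j ; Y_{5,-5}(Ω₂) = 0.21056 - 0.39556j ; Δ = 0.00007 - 0.00074j
  [-4]  conj(Y_{5,-4})(Ω₁) = 0.00900 + 0.01241j ; Y_{5,-4}(Ω₂) = 0.01300 - 0.16807j ; Δ = 0.00220 - 0.00135j
  [-3]  conj(Y_{5,-3})(Ω₁) = -0.05401 + 0.06317j ; Y_{5,-3}(Ω₂) = 0.09733 + 0.27974j ; Δ = -0.02293 - 0.00896j
  [-2]  conj(Y_{5,-2})(Ω₁) = -0.25282 - 0.12894j ; Y_{5,-2}(Ω₂) = 0.12848 + 0.13880j ; Δ = -0.01459 - 0.05166j
  [-1]  conj(Y_{5,-1})(Ω₁) = 0.12831 - 0.53398j ; Y_{5,-1}(Ω₂) = -0.23569 - 0.10300j ; Δ = -0.08524 + 0.11264j
  [+0]  conj(Y_{5,0})(Ω₁) = 0.31109 + 0.00000j ; Y_{5,0}(Ω₂) = -0.19390 + 0.00000j ; Δ = -0.06032 + 0.00000j
  [+1]  conj(Y_{5,1})(Ω₁) = -0.12831 - 0.53398j ; Y_{5,1}(Ω₂) = 0.23569 - 0.10300j ; Δ = -0.08524 - 0.11264j
  [+2]  conj(Y_{5,2})(Ω₁) = -0.25282 + 0.12894j ; Y_{5,2}(Ω₂) = 0.12848 - 0.13880j ; Δ = -0.01459 + 0.05166j
  [+3]  conj(Y_{5,3})(Ω₁) = 0.05401 + 0.06317j ; Y_{5,3}(Ω₂) = -0.09733 + 0.27974j ; Δ = -0.02293 + 0.00896j
  [+4]  conj(Y_{5,4})(Ω₁) = 0.00900 - 0.01241j ; Y_{5,4}(Ω₂) = 0.01300 + 0.16807j ; Δ = 0.00220 + 0.00135j
  [+5]  conj(Y_{5,5})(Ω₁) = -0.00153 - 0.00063j ; Y_{5,5}(Ω₂) = -0.21056 - 0.39556j ; Δ = 0.00007 + 0.00074j
Σ over m = -0.30127 + 0.00000j; ×(4π/11) → -0.34417 + 0.00000j. Real part: -0.344173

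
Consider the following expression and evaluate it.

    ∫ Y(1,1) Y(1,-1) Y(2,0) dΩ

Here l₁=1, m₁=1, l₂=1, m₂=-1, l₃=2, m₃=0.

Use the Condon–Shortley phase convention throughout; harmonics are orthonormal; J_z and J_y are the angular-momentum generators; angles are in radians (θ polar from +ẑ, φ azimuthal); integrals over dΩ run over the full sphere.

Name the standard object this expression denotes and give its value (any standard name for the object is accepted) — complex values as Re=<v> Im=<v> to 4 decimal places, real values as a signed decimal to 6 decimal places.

This is a Gaunt coefficient — the integral of a triple product of spherical harmonics over the sphere.
Checks pass: Σm=0; 4 even; l₃=2∈[0,2].
(2·1+1)(2·1+1)(2·2+1) = 45
Δ: 0! 2! 2! / 5! → 1/30
sum: t=0:+1/1 = 1/1
3j²(1 1 2; 0 0 0) = Δ·Π!·Σ² = 2/15  (sign +1)
sum: t=0:+1/4 = 1/4
3j²(1 1 2; 1 -1 0) = Δ·Π!·Σ² = 1/30  (sign +1)
combine: 4πI² = 45·2/15·1/30 = 1/5
take √, sign +1: I = 0.12615663

Gaunt coefficient, +0.126157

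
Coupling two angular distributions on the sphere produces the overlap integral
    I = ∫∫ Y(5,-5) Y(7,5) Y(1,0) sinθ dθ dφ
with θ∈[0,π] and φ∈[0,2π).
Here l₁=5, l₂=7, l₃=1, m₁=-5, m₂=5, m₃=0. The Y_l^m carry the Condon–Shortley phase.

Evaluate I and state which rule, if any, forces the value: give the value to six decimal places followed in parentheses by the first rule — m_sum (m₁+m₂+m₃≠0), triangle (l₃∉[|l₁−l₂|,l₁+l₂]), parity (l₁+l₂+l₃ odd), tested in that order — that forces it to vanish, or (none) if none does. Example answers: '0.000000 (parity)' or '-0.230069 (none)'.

l₃=1 ∉ [2,12] — triangle fails ⇒ I = 0

0.000000 (triangle)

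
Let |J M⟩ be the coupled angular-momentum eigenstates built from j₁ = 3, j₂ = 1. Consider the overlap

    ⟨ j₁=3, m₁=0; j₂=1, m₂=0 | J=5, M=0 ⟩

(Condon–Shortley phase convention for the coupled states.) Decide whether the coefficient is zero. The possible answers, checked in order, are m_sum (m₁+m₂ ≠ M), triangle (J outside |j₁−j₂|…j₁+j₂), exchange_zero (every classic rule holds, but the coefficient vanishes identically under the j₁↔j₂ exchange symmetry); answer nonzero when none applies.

m-sum: m₁+m₂ = 0+0 = 0, M = 0  ✓
triangle: need |j₁−j₂| ≤ J ≤ j₁+j₂, i.e. J ∈ [2, 4]; J = 5 is outside ✗ ⇒ coefficient is 0

triangle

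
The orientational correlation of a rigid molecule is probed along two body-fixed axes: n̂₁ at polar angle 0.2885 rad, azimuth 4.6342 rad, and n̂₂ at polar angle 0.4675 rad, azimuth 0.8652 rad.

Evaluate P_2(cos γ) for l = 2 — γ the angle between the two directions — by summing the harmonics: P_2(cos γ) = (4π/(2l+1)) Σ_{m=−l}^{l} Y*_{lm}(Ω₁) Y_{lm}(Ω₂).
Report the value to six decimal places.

Term-by-term m-sum for l=2 (normalisation 4π/5 = 2.513274):
  m=-2: (-0.03089 + 0.00487j) × (-0.01247 - 0.07745j) = 0.00076 + 0.00233j  (running Σ = 0.00076 + 0.00233j)
  m=-1: (-0.01646 - 0.21007j) × (0.20155 - 0.23659j) = -0.05302 - 0.03845j  (running Σ = -0.05226 - 0.03611j)
  m=0: (0.55419 + 0.00000j) × (0.43862 + 0.00000j) = 0.24308 + 0.00000j  (running Σ = 0.19083 - 0.03611j)
  m=1: (0.01646 - 0.21007j) × (-0.20155 - 0.23659j) = -0.05302 + 0.03845j  (running Σ = 0.13781 + 0.00233j)
  m=2: (-0.03089 - 0.00487j) × (-0.01247 + 0.07745j) = 0.00076 - 0.00233j  (running Σ = 0.13857 - 0.00000j)
Σ over m = 0.13857 - 0.00000j; ×(4π/5) → 0.34827 - 0.00000j. Real part: 0.348267

0.348267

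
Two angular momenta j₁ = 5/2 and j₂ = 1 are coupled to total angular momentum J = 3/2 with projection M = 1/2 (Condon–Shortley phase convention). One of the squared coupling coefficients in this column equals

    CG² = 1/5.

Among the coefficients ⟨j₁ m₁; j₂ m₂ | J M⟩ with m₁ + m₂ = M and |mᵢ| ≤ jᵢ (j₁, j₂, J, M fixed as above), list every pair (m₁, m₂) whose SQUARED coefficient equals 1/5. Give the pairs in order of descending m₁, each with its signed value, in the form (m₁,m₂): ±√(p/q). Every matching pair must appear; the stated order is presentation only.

(-1/2,1): +√(1/5)

Admissible pairs with m₁+m₂ = M = 1/2: (-1/2,1), (1/2,0), (3/2,-1)
  (m₁,m₂)=(3/2,-1): CG² = 2/5, CG = +√(2/5)
  (m₁,m₂)=(1/2,0): CG² = 2/5, CG = −√(2/5)
  (m₁,m₂)=(-1/2,1): CG² = 1/5, CG = +√(1/5)   ← matches the target
Pairs with CG² = 1/5: (-1/2,1): +√(1/5)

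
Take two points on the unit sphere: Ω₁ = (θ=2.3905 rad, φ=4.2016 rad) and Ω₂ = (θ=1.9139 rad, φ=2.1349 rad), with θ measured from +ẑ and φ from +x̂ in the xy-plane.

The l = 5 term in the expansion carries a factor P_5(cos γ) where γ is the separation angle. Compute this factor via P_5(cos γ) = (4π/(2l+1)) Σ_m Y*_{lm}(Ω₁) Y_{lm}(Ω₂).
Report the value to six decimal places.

Expand P_5 via completeness: Σ_{m} conj(Y_{5,m}) at Ω₁ times Y_{5,m} at Ω₂ —
  term(m=-5) = -0.01452 - 0.01863j   from Y*(Ω₁)=-0.03809 + 0.05718j, Y(Ω₂)=-0.10848 + 0.32618j
  term(m=-4) = -0.03625 + 0.08277j   from Y*(Ω₁)=0.10587 + 0.20721j, Y(Ω₂)=0.24587 + 0.30057j
  term(m=-3) = 0.00224 - 0.00019j   from Y*(Ω₁)=0.41844 + 0.01609j, Y(Ω₂)=0.00532 - 0.00065j
  term(m=-2) = 0.06355 + 0.09722j   from Y*(Ω₁)=0.18155 - 0.29664j, Y(Ω₂)=-0.14302 + 0.30177j
  term(m=-1) = -0.00480 + 0.00888j   from Y*(Ω₁)=0.05186 + 0.09255j, Y(Ω₂)=0.05087 + 0.08040j
  term(m=+0) = -0.11710 + 0.00000j   from Y*(Ω₁)=0.37749 + 0.00000j, Y(Ω₂)=-0.31022 + 0.00000j
  term(m=+1) = -0.00480 - 0.00888j   from Y*(Ω₁)=-0.05186 + 0.09255j, Y(Ω₂)=-0.05087 + 0.08040j
  term(m=+2) = 0.06355 - 0.09722j   from Y*(Ω₁)=0.18155 + 0.29664j, Y(Ω₂)=-0.14302 - 0.30177j
  term(m=+3) = 0.00224 + 0.00019j   from Y*(Ω₁)=-0.41844 + 0.01609j, Y(Ω₂)=-0.00532 - 0.00065j
  term(m=+4) = -0.03625 - 0.08277j   from Y*(Ω₁)=0.10587 - 0.20721j, Y(Ω₂)=0.24587 - 0.30057j
  term(m=+5) = -0.01452 + 0.01863j   from Y*(Ω₁)=0.03809 + 0.05718j, Y(Ω₂)=0.10848 + 0.32618j
Σ over m = -0.09667 - 0.00000j; ×(4π/11) → -0.11043 - 0.00000j. Real part: -0.110434

-0.110434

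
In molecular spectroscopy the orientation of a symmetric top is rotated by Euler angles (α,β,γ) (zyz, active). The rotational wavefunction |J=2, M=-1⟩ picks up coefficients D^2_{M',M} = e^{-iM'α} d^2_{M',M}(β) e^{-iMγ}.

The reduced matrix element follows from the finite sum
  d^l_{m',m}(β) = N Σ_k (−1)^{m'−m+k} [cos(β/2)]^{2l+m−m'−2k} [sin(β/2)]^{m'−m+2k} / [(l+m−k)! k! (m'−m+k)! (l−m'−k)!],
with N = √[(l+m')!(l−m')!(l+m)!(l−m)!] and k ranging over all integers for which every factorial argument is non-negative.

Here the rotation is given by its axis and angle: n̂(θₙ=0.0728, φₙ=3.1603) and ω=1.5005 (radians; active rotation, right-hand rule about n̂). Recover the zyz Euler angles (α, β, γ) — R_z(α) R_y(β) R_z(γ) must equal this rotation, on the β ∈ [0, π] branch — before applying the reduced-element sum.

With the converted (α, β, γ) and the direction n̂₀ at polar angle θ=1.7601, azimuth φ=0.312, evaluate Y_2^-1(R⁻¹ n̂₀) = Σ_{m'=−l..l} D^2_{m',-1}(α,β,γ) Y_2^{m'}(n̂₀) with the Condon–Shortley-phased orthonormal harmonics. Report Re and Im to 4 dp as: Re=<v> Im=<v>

Axis–angle → zyz. n̂ = (sinθₙcosφₙ, sinθₙsinφₙ, cosθₙ) = (-0.072723, -0.001361, +0.997351), ω = 1.5005.
R = I cosω + sinω [n̂]ₓ + (1−cosω) n̂n̂ᵀ gives
  R = [+0.075156, -0.994796, -0.068793; +0.994980, +0.070240, +0.071282; -0.066079, -0.073805, +0.995081]
β = atan2(√(R₁₃²+R₂₃²), R₃₃) = 0.099226; α = atan2(R₂₃, R₁₃) mod 2π = 2.338431; γ = atan2(R₃₂, −R₃₁) mod 2π = 5.442609
Need the full column D^2_{m',-1} for m'=−2..2 at α=2.3384, β=0.0992, γ=5.4426.
cos(β/2)=0.998770, sin(β/2)=0.049593
d^2_{-2,-1}: single k=1 term ⇒ +0.098820;  D = -0.075918-0.063259i
d^2_{-1,-1}: k∈[0..1] ⇒ +0.995087 -0.007360 = +0.987727;  D = +0.071983+0.985101i
d^2_{0,-1}: k∈[0..1] ⇒ -0.121029 +0.000298 = -0.120731;  D = -0.080531+0.089948i
d^2_{1,-1}: k∈[0..1] ⇒ +0.007360 -0.000006 = +0.007354;  D = -0.007349+0.000275i
d^2_{2,-1}: single k=0 term ⇒ -0.000244;  D = -0.000176-0.000169i
Y_2^{m'}(θ=1.7601,φ=0.312) and Σ D·Y over m':
  (-0.0759-0.0633i)·(+0.3024-0.2177i)  (+0.0720+0.9851i)·(-0.1359+0.0438i)  (-0.0805+0.0899i)·(-0.2819+0.0000i)  (-0.0073+0.0003i)·(+0.1359+0.0438i)  (-0.0002-0.0002i)·(+0.3024+0.2177i)
Y_2^-1(R⁻¹ n̂) = -0.068010-0.159035i

Re=-0.0680 Im=-0.1590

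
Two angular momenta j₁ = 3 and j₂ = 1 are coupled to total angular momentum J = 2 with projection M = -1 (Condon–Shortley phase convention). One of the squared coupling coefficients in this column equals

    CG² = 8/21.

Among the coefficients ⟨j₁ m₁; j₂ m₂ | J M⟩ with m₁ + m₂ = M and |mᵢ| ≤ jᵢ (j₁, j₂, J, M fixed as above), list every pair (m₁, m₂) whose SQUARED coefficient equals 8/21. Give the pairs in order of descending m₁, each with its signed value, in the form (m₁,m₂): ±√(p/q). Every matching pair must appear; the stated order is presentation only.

(-1,0): −√(8/21)

Admissible pairs with m₁+m₂ = M = -1: (-2,1), (-1,0), (0,-1)
  (m₁,m₂)=(0,-1): CG² = 1/7, CG = +√(1/7)
  (m₁,m₂)=(-1,0): CG² = 8/21, CG = −√(8/21)   ← matches the target
  (m₁,m₂)=(-2,1): CG² = 10/21, CG = +√(10/21)
Pairs with CG² = 8/21: (-1,0): −√(8/21)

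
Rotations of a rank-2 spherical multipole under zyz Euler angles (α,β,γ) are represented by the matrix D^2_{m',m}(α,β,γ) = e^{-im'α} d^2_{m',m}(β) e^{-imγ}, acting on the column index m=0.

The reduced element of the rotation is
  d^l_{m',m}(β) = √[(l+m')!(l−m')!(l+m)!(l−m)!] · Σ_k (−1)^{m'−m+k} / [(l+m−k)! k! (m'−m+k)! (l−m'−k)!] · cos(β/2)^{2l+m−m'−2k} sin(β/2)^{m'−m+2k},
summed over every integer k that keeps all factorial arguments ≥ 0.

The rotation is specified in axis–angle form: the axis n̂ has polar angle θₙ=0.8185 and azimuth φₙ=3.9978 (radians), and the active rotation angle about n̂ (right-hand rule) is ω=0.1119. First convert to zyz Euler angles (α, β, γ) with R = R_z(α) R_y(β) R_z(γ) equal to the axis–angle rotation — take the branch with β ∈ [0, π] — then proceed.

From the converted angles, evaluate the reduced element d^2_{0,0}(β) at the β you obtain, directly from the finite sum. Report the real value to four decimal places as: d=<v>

Axis–angle → zyz. n̂ = (sinθₙcosφₙ, sinθₙsinφₙ, cosθₙ) = (-0.478454, -0.551507, +0.683317), ω = 0.1119.
R = I cosω + sinω [n̂]ₓ + (1−cosω) n̂n̂ᵀ gives
  R = [+0.995177, -0.074653, -0.063630; +0.077954, +0.995648, +0.051070; +0.059540, -0.055784, +0.996666]
β = atan2(√(R₁₃²+R₂₃²), R₃₃) = 0.081681; α = atan2(R₂₃, R₁₃) mod 2π = 2.465257; γ = atan2(R₃₂, −R₃₁) mod 2π = 3.894435
d^2_{0,0}(β=0.0817) via the finite sum:
With c≡cos(β/2)=0.999166 and s≡sin(β/2)=0.040829, N=[2·2·2·2]^{1/2}=4.000000
Admissible k: 0..2 (factorial args all ≥0)
  k=0: (−1)^0·4.0000/(4)·0.9992^4·0.0408^0 = +0.996669
  k=1: (−1)^1·4.0000/(1)·0.9992^2·0.0408^2 = -0.006657
  k=2: (−1)^2·4.0000/(4)·0.9992^0·0.0408^4 = +0.000003
d^2_{0,0}(0.0817) = +0.996669 -0.006657 +0.000003 = +0.990015

d=0.9900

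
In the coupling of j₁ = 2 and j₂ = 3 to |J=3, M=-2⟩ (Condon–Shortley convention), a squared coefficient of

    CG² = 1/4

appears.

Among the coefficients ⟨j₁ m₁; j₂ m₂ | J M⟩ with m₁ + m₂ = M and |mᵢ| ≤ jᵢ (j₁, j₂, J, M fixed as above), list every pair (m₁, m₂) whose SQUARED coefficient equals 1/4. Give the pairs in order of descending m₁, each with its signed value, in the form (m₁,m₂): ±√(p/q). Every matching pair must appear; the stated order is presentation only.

(-1,-1): −√(1/4)

Admissible pairs with m₁+m₂ = M = -2: (-2,0), (-1,-1), (0,-2), (1,-3)
  (m₁,m₂)=(1,-3): CG² = 5/12, CG = +√(5/12)
  (m₁,m₂)=(0,-2): CG² = 0/1, CG = 0
  (m₁,m₂)=(-1,-1): CG² = 1/4, CG = −√(1/4)   ← matches the target
  (m₁,m₂)=(-2,0): CG² = 1/3, CG = +√(1/3)
Pairs with CG² = 1/4: (-1,-1): −√(1/4)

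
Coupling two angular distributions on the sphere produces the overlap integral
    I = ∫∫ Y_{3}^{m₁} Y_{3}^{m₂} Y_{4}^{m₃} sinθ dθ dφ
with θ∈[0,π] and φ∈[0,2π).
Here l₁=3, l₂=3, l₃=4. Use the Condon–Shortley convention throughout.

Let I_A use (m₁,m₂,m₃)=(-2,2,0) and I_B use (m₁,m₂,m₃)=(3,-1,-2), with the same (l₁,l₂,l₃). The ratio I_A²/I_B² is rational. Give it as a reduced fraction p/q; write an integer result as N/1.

Same 3,3,4: normalisation and zero-m 3j drop out of the ratio.
A: Δ: 2! 4! 4! / 11! → 1/34650; sum: t=1:−1/576 t=2:+1/72 = 7/576; 3j²(3 3 4; -2 2 0) = Δ·Π!·Σ² = 7/198  (sign +1)
B: Δ: 2! 4! 4! / 11! → 1/34650; sum: t=0:+1/192 = 1/192; 3j²(3 3 4; 3 -1 -2) = Δ·Π!·Σ² = 3/77  (sign +1)
I_A²/I_B² = (7/198)/(3/77) = 49/54

49/54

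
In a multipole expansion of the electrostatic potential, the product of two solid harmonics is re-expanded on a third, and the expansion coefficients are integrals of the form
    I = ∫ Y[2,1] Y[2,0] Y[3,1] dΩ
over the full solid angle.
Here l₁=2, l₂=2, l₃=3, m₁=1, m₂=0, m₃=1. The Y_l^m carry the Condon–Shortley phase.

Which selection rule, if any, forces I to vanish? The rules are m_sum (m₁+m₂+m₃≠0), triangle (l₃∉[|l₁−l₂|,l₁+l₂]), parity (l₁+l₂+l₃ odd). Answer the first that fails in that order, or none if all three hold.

m_sum

azimuthal sum: 1 + 0 + 1 = 2  ✗
0 ≤ 3 ≤ 4 (triangle on l)
L = 2 + 2 + 3 = 7 (odd)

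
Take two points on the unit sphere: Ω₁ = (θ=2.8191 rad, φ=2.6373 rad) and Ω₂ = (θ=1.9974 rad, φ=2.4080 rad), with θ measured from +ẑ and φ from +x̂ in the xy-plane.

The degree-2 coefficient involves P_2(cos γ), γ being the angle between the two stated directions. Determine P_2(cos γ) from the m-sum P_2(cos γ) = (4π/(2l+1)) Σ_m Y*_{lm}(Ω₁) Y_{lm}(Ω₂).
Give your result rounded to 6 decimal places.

Term-by-term m-sum for l=2 (normalisation 4π/5 = 2.513274):
  [-2]  conj(Y_{2,-2})(Ω₁) = (0.020682, -0.032827) ; Y_{2,-2}(Ω₂) = (0.033111, 0.318421) ; Δ = (0.011138, 0.005499)
  [-1]  conj(Y_{2,-1})(Ω₁) = (0.203315, -0.112207) ; Y_{2,-1}(Ω₂) = (0.216159, 0.194848) ; Δ = (0.065812, 0.015361)
  [+0]  conj(Y_{2,0})(Ω₁) = (0.535744, -0.000000) ; Y_{2,0}(Ω₂) = (-0.153392, 0.000000) ; Δ = (-0.082179, 0.000000)
  [+1]  conj(Y_{2,1})(Ω₁) = (-0.203315, -0.112207) ; Y_{2,1}(Ω₂) = (-0.216159, 0.194848) ; Δ = (0.065812, -0.015361)
  [+2]  conj(Y_{2,2})(Ω₁) = (0.020682, 0.032827) ; Y_{2,2}(Ω₂) = (0.033111, -0.318421) ; Δ = (0.011138, -0.005499)
Total Σ_m = (0.071720, -0.000000). Multiply by 2.513274: (0.180252, -0.000000). P_2(cos γ) = 0.180252

0.180252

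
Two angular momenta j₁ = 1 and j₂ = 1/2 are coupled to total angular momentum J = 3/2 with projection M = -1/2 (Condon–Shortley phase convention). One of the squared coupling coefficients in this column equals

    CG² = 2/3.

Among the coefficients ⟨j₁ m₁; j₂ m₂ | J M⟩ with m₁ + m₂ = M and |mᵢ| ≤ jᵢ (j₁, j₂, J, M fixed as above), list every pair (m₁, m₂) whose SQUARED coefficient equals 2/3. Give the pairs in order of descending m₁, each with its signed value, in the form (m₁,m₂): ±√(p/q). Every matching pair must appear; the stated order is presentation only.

Admissible pairs with m₁+m₂ = M = -1/2: (-1,1/2), (0,-1/2)
  (m₁,m₂)=(0,-1/2): CG² = 2/3, CG = +√(2/3)   ← matches the target
  (m₁,m₂)=(-1,1/2): CG² = 1/3, CG = +√(1/3)
Pairs with CG² = 2/3: (0,-1/2): +√(2/3)

(0,-1/2): +√(2/3)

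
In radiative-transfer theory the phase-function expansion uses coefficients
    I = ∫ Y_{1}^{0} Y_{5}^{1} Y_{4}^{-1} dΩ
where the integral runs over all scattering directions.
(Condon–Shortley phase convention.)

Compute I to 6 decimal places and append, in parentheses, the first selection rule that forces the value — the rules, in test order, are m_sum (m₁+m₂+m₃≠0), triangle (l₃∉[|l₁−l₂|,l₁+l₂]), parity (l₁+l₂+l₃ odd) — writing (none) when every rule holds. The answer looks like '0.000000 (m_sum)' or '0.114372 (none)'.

Rules hold: Σm=0, L=10 even, 4≤4≤6.
N = 3·11·9 = 297
Δ = 2!·0!·8!/11! = 1/495
Racah Σ t=1..1: t=1:−1/576 = -1/576
⇒ 3j(1 5 4; 0 0 0)² = 5/99, sgn -1
Racah Σ t=1..1: t=1:−1/720 = -1/720
⇒ 3j(1 5 4; 0 1 -1)² = 8/165, sgn +1
4πI² = N·(3j₀)²·(3jₘ)² = 8/11
I = -1·√(0.727273/4π) = -0.24057125
No selection rule forces the value: the integral is nonzero (none).

-0.240571 (none)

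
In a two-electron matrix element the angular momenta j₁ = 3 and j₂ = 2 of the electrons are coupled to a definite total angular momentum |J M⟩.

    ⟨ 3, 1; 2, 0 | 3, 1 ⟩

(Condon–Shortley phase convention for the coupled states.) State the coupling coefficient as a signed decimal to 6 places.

j₁+j₂−J=2  J+j₁−j₂=4  J−j₁+j₂=2  j₁+j₂+J+1=9
(j₁±m₁, j₂±m₂, J±M) = (4,2,2,2,4,2)
P² = 256/15
sum k=0..2:
  [0] +1/16 = 1/16
  [1] −1/6 = -1/6
  [2] +1/96 = 1/96
S = -3/32
C² = P²·S² = 3/20 ; C = -0.387298

−√(3/20) ≈ -0.387298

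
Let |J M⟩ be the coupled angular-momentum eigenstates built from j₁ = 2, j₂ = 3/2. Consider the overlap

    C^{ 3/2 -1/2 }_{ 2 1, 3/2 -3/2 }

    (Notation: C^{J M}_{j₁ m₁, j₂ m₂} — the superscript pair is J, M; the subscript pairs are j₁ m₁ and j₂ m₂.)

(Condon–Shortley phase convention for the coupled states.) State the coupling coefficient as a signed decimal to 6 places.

√[4·2!2!1!/6! · 3!1!0!3!1!2!] = √(8/5)
  +(−1)^0/∏(0,2,1,0,1,1)! = 1/2  (running 1/2)
⟨..|..⟩ = √(8/5)·(1/2) = +0.632456

+0.632456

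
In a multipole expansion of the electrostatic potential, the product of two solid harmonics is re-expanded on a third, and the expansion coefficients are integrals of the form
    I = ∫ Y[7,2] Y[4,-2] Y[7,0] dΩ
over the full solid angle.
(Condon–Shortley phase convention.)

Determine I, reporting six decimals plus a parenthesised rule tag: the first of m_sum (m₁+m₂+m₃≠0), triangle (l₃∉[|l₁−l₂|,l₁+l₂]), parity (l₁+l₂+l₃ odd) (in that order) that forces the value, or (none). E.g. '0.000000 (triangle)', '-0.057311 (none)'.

m-sum 0 ✓  L=18 even ✓  3≤7≤11 ✓
Π(2lᵢ+1) = 15×9×15 = 2025
triangle coeff Δ(7,4,7) = 1/58198140
Σ_t [0,4]: t=0:+1/17418240 t=1:−1/622080 t=2:+1/230400 t=3:−1/622080 t=4:+1/17418240 = 1/806400
(3j)²=2268/230945 [(7 4 7; 0 0 0)], sign=-1
Σ_t [0,2]: t=0:+1/1382400 t=1:−1/622080 t=2:+1/2903040 = -47/87091200
(3j)²=2209/277134 [(7 4 7; 2 -2 0)], sign=+1
⇒ 4πI² = 338175810/2133423721
I = (-1)√(338175810/2133423721/(4π)) = -0.11231242
No selection rule forces the value: the integral is nonzero (none).

-0.112312 (none)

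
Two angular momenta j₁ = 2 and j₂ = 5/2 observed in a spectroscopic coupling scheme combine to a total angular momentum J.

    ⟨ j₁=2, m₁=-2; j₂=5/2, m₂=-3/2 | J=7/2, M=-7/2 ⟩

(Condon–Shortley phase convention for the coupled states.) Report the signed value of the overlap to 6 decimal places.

triangle: 1!*3!*4!/9! = 144/362880
(j±m)!: 0!*4!*1!*4!*0!*7! = 2903040
prefactor² = (2J+1)*Δ*N² = 9216
  k=1: −1/(1!*0!*3!*0!*0!*4!) = -1/144
Σ = -1/144  ⇒  CG² = 9216*(-1/144)² = 4/9
CG = −√(4/9) = -0.666667

−√(4/9) ≈ -0.666667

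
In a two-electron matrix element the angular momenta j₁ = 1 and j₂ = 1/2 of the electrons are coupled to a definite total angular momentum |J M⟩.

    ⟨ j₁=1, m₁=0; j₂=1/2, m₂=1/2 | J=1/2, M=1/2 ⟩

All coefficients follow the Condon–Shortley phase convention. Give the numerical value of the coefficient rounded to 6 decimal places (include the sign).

−√(1/3) = -0.577350

√[2·1!1!0!/3! · 1!1!1!0!1!0!] = √(1/3)
  +(−1)^1/∏(1,0,0,0,1,0)! = -1  (running -1)
⟨..|..⟩ = √(1/3)·(-1) = -0.577350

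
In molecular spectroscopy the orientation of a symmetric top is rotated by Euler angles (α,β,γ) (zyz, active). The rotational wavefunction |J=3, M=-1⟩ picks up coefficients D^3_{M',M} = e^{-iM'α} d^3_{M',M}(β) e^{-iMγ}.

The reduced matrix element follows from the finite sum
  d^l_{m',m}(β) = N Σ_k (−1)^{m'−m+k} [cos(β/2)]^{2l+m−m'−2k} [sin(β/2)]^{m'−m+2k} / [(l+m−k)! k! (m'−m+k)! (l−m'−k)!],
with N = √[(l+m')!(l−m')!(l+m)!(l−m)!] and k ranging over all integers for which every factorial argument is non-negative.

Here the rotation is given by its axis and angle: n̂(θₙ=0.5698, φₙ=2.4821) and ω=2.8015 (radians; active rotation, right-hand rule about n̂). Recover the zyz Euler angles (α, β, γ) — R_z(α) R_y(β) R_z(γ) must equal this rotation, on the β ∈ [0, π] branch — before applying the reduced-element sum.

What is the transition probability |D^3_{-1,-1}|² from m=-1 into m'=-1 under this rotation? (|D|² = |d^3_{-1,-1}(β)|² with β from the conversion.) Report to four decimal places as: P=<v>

Axis–angle → zyz. n̂ = (sinθₙcosφₙ, sinθₙsinφₙ, cosθₙ) = (-0.426340, +0.330538, +0.842009), ω = 2.8015.
R = I cosω + sinω [n̂]ₓ + (1−cosω) n̂n̂ᵀ gives
  R = [-0.589603, -0.554644, -0.587144; +0.007101, -0.730471, +0.682907; -0.807662, +0.398475, +0.434627]
β = atan2(√(R₁₃²+R₂₃²), R₃₃) = 1.121173; α = atan2(R₂₃, R₁₃) mod 2π = 2.280936; γ = atan2(R₃₂, −R₃₁) mod 2π = 0.458328
D^3_{-1,-1}(2.2809,1.1212,0.4583) = e^{-i·-1·2.2809}·d^3_{-1,-1}(1.1212)·e^{-i·-1·0.4583}. Compute d first:
c=cos(1.121173/2)=0.846943, s=sin(1.121173/2)=0.531683; N=√[2·24·2·24]=48.000000
k: max(0,(-1)−(-1))=0 … min(3+(-1),3−(-1))=2
  k=0: (−1)^0·48.0000/(48)·0.8469^6·0.5317^0 = +0.369085
  k=1: (−1)^1·48.0000/(6)·0.8469^4·0.5317^2 = -1.163625
  k=2: (−1)^2·48.0000/(8)·0.8469^2·0.5317^4 = +0.343931
d^3_{-1,-1}(1.1212) = +0.369085 -1.163625 +0.343931 = -0.450609
|D^3_{-1,-1}|² = |d^3_{-1,-1}(β)|² = (-0.450609)² = 0.203049 (the z-rotation phases have unit modulus)

P=0.2030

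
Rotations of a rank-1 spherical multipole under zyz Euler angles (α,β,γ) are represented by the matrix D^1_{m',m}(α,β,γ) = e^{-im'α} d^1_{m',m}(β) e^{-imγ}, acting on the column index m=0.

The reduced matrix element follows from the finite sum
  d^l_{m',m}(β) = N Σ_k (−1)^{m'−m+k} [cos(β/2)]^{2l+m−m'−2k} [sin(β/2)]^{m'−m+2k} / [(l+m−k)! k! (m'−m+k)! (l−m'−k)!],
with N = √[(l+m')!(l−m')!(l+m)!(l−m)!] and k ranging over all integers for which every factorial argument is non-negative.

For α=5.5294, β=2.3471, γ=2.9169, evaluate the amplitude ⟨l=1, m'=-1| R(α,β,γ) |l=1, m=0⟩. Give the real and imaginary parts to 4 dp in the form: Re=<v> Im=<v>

Re=0.3679 Im=-0.3453

D^1_{-1,0}(5.5294,2.3471,2.9169) = e^{-i·-1·5.5294}·d^1_{-1,0}(2.3471)·e^{-i·0·2.9169}. Compute d first:
c=cos(2.347100/2)=0.386881, s=sin(2.347100/2)=0.922130; N=√[1·2·1·1]=1.414214
Admissible k: 1..1 (factorial args all ≥0)
  k=1: (−1)^0·1.4142/(1)·0.3869^1·0.9221^1 = +0.504527
d^1_{-1,0}(2.3471) = +0.504527
Attach z-rotation phases: D = e^{-i(-1)(5.5294)}·(+0.504527)·e^{-i(0)(2.9169)} = +0.367852-0.345300i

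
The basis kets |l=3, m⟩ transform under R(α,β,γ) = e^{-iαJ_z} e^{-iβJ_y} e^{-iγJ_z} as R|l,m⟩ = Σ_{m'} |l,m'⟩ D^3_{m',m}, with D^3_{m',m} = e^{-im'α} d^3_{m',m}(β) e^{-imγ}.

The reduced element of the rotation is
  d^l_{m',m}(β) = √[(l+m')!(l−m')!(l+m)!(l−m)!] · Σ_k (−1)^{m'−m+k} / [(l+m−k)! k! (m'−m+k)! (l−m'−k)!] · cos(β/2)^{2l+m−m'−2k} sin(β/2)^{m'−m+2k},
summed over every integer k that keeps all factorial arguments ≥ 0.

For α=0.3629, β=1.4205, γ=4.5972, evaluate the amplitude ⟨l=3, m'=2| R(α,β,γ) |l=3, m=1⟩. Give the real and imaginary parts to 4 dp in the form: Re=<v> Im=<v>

Split into d^3_{2,1}(β=1.4205) × two z-phases.
c=cos(1.420500/2)=0.758199, s=sin(1.420500/2)=0.652023; N=√[120·1·24·2]=75.894664
k∈{0,1} keeps every argument non-negative
  k=0: (−1)^1·75.8947/(24)·0.7582^5·0.6520^1 = -0.516629
  k=1: (−1)^2·75.8947/(12)·0.7582^3·0.6520^3 = +0.764133
d^3_{2,1}(1.4205) = -0.516629 +0.764133 = +0.247504
Phases: e^{-i·(2)·0.3629}=+0.747969-0.663734i, e^{-i·(1)·4.5972}=-0.114934+0.993373i ⇒ D=+0.141911+0.202779i

Re=0.1419 Im=0.2028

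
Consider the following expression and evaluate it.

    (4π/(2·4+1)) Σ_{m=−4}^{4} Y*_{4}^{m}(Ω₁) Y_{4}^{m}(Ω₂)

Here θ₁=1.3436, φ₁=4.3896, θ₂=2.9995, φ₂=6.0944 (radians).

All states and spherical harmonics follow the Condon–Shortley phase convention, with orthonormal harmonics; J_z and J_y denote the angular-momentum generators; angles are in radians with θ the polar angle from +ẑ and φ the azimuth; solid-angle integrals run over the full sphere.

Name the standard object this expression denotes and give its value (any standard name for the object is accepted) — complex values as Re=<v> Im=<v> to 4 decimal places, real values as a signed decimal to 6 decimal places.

Legendre polynomial (addition theorem), +0.171313

This sum is the spherical-harmonic addition theorem: it equals the Legendre polynomial P_l(cos γ) of the angle γ between the two directions.
Term-by-term m-sum for l=4 (normalisation 4π/9 = 1.396263):
  [-4]  conj(Y_{4,-4})(Ω₁) = (0.110064, -0.383277) ; Y_{4,-4}(Ω₂) = (0.000130, 0.000122) ; Δ = (0.000061, -0.000036)
  [-3]  conj(Y_{4,-3})(Ω₁) = (0.214850, 0.147755) ; Y_{4,-3}(Ω₂) = (-0.002970, -0.001888) ; Δ = (-0.000359, -0.000844)
  [-2]  conj(Y_{4,-2})(Ω₁) = (0.163562, -0.123203) ; Y_{4,-2}(Ω₂) = (0.036542, 0.014493) ; Δ = (0.007762, -0.002132)
  [-1]  conj(Y_{4,-1})(Ω₁) = (0.087105, 0.260414) ; Y_{4,-1}(Ω₂) = (-0.251426, -0.048038) ; Δ = (-0.009391, -0.069659)
  [+0]  conj(Y_{4,0})(Ω₁) = (0.165873, -0.000000) ; Y_{4,0}(Ω₂) = (0.762913, 0.000000) ; Δ = (0.126547, 0.000000)
  [+1]  conj(Y_{4,1})(Ω₁) = (-0.087105, 0.260414) ; Y_{4,1}(Ω₂) = (0.251426, -0.048038) ; Δ = (-0.009391, 0.069659)
  [+2]  conj(Y_{4,2})(Ω₁) = (0.163562, 0.123203) ; Y_{4,2}(Ω₂) = (0.036542, -0.014493) ; Δ = (0.007762, 0.002132)
  [+3]  conj(Y_{4,3})(Ω₁) = (-0.214850, 0.147755) ; Y_{4,3}(Ω₂) = (0.002970, -0.001888) ; Δ = (-0.000359, 0.000844)
  [+4]  conj(Y_{4,4})(Ω₁) = (0.110064, 0.383277) ; Y_{4,4}(Ω₂) = (0.000130, -0.000122) ; Δ = (0.000061, 0.000036)
Accumulated sum (0.122694, 0.000000); after 4π/(2l+1) scaling, (0.171313, 0.000000) ⇒ P_4 = 0.171313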